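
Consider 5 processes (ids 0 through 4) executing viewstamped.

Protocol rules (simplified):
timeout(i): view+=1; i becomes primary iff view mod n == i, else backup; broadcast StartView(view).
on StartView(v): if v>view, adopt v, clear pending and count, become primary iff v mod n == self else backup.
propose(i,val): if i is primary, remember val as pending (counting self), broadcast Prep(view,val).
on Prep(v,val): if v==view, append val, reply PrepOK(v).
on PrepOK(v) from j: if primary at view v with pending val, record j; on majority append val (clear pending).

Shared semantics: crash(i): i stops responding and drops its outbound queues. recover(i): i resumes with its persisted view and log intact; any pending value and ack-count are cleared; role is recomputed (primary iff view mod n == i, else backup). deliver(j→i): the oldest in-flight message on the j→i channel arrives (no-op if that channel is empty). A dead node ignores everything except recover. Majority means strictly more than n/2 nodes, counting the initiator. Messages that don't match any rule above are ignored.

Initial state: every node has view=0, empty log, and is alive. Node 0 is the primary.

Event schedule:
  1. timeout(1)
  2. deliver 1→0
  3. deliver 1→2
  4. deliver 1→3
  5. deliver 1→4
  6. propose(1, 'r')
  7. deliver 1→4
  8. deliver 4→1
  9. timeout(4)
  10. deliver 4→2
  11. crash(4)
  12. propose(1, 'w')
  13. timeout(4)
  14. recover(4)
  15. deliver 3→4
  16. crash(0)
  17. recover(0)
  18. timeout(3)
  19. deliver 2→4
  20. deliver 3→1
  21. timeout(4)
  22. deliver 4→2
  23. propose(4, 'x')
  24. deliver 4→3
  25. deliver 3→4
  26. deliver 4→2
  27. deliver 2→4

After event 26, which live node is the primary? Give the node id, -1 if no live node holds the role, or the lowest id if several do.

e1 timeout(1): 1[prim,v=1,-]
e2 deliver 1→0: 0[back,v=1,-]
e3 deliver 1→2: 2[back,v=1,-]
e4 deliver 1→3: 3[back,v=1,-]
e5 deliver 1→4: 4[back,v=1,-]
e6 propose(1,'r'): ·
e7 deliver 1→4: 4[back,v=1,r]
e8 deliver 4→1: ·
e9 timeout(4): 4[back,v=2,r]
e10 deliver 4→2: 2[prim,v=2,-]
e11 crash(4): 4[✗back,v=2,r]
e12 propose(1,'w'): ·
e13 timeout(4): ·
e14 recover(4): 4[back,v=2,r]
e15 deliver 3→4: ·
e16 crash(0): 0[✗back,v=1,-]
e17 recover(0): 0[back,v=1,-]
e18 timeout(3): 3[back,v=2,-]
e19 deliver 2→4: ·
e20 deliver 3→1: 1[back,v=2,-]
e21 timeout(4): 4[back,v=3,r]
e22 deliver 4→2: 2[back,v=3,-]
e23 propose(4,'x'): ·
e24 deliver 4→3: 3[prim,v=3,-]
e25 deliver 3→4: ·
e26 deliver 4→2: ·

3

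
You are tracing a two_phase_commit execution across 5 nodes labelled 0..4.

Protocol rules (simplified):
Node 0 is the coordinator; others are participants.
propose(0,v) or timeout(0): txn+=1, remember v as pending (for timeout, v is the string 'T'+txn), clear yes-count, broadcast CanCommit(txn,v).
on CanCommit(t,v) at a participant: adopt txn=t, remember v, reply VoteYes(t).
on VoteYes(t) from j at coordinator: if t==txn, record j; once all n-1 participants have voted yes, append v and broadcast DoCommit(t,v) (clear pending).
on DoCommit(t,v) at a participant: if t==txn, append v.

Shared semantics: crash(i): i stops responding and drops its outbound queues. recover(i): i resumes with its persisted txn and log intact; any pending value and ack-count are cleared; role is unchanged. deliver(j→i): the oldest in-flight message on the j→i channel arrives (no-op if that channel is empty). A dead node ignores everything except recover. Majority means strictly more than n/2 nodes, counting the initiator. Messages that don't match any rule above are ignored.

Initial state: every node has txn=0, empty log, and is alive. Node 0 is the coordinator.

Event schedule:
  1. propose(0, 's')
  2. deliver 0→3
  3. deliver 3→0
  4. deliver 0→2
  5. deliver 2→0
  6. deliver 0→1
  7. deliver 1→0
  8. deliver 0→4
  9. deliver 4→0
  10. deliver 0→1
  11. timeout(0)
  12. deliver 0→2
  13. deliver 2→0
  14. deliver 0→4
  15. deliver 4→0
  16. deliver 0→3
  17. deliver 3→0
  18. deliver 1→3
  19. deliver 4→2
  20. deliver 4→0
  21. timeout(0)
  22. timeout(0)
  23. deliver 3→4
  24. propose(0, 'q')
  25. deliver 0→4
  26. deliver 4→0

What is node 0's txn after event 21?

3

e1 propose(0,'s'): 0[coor,t=1,-]
e2 deliver 0→3: 3[part,t=1,-]
e3 deliver 3→0: ·
e4 deliver 0→2: 2[part,t=1,-]
e5 deliver 2→0: ·
e6 deliver 0→1: 1[part,t=1,-]
e7 deliver 1→0: ·
e8 deliver 0→4: 4[part,t=1,-]
e9 deliver 4→0: 0[coor,t=1,s]
e10 deliver 0→1: 1[part,t=1,s]
e11 timeout(0): 0[coor,t=2,s]
e12 deliver 0→2: 2[part,t=1,s]
e13 deliver 2→0: ·
e14 deliver 0→4: 4[part,t=1,s]
e15 deliver 4→0: ·
e16 deliver 0→3: 3[part,t=1,s]
e17 deliver 3→0: ·
e18 deliver 1→3: ·
e19 deliver 4→2: ·
e20 deliver 4→0: ·
e21 timeout(0): 0[coor,t=3,s]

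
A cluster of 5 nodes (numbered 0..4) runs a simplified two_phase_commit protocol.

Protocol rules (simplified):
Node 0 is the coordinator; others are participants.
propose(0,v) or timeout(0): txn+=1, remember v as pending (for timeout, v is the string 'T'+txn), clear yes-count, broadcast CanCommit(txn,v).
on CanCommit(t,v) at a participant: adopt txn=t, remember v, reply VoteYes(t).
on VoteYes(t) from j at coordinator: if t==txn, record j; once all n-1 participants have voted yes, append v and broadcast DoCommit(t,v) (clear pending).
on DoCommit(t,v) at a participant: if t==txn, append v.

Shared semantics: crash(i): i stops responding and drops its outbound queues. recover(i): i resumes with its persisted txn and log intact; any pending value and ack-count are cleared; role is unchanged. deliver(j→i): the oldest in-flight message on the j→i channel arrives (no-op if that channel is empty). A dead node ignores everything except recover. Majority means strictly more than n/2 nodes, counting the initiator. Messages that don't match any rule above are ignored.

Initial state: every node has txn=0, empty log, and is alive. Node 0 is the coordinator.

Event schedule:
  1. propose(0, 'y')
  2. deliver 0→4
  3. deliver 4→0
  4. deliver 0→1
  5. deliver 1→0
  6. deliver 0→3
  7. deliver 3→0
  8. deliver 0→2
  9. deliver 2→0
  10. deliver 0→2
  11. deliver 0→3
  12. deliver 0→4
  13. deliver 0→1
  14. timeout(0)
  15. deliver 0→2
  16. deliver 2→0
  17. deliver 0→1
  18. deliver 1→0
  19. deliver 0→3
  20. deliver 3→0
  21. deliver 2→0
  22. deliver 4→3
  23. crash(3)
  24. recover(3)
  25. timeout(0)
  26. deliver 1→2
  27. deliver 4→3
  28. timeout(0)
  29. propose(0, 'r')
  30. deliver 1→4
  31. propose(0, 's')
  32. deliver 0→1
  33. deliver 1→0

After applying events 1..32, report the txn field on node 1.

3

1. propose(0,'y'):  <0:coor t1 ->
2. deliver 0→4:  <4:part t1 ->
3. deliver 4→0:  nop
4. deliver 0→1:  <1:part t1 ->
5. deliver 1→0:  nop
6. deliver 0→3:  <3:part t1 ->
7. deliver 3→0:  nop
8. deliver 0→2:  <2:part t1 ->
9. deliver 2→0:  <0:coor t1 y>
10. deliver 0→2:  <2:part t1 y>
11. deliver 0→3:  <3:part t1 y>
12. deliver 0→4:  <4:part t1 y>
13. deliver 0→1:  <1:part t1 y>
14. timeout(0):  <0:coor t2 y>
15. deliver 0→2:  <2:part t2 y>
16. deliver 2→0:  nop
17. deliver 0→1:  <1:part t2 y>
18. deliver 1→0:  nop
19. deliver 0→3:  <3:part t2 y>
20. deliver 3→0:  nop
21. deliver 2→0:  nop
22. deliver 4→3:  nop
23. crash(3):  <3:✗part t2 y>
24. recover(3):  <3:part t2 y>
25. timeout(0):  <0:coor t3 y>
26. deliver 1→2:  nop
27. deliver 4→3:  nop
28. timeout(0):  <0:coor t4 y>
29. propose(0,'r'):  <0:coor t5 y>
30. deliver 1→4:  nop
31. propose(0,'s'):  <0:coor t6 y>
32. deliver 0→1:  <1:part t3 y>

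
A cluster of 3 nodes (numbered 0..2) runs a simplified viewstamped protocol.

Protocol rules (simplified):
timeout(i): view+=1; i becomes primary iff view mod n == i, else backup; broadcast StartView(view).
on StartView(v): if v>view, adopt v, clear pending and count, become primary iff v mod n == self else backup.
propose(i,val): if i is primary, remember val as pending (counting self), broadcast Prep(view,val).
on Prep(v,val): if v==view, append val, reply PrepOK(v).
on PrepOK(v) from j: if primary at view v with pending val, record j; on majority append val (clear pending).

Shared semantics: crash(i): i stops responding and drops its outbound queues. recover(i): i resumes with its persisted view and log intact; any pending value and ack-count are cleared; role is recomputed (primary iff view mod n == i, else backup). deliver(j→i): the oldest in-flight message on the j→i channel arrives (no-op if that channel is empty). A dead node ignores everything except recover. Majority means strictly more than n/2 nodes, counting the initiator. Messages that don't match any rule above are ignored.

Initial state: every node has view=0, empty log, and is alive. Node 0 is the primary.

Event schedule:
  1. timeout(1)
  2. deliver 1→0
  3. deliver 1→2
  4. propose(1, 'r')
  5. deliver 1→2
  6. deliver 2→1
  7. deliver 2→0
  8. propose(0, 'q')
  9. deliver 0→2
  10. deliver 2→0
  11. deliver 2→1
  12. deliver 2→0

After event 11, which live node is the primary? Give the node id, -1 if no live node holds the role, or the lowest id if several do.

step 1 timeout(1): 1={prim,v=1,log=-}
step 2 deliver 1→0: 0={back,v=1,log=-}
step 3 deliver 1→2: 2={back,v=1,log=-}
step 4 propose(1,'r'): —
step 5 deliver 1→2: 2={back,v=1,log=r}
step 6 deliver 2→1: 1={prim,v=1,log=r}
step 7 deliver 2→0: —
step 8 propose(0,'q'): —
step 9 deliver 0→2: —
step 10 deliver 2→0: —
step 11 deliver 2→1: —

1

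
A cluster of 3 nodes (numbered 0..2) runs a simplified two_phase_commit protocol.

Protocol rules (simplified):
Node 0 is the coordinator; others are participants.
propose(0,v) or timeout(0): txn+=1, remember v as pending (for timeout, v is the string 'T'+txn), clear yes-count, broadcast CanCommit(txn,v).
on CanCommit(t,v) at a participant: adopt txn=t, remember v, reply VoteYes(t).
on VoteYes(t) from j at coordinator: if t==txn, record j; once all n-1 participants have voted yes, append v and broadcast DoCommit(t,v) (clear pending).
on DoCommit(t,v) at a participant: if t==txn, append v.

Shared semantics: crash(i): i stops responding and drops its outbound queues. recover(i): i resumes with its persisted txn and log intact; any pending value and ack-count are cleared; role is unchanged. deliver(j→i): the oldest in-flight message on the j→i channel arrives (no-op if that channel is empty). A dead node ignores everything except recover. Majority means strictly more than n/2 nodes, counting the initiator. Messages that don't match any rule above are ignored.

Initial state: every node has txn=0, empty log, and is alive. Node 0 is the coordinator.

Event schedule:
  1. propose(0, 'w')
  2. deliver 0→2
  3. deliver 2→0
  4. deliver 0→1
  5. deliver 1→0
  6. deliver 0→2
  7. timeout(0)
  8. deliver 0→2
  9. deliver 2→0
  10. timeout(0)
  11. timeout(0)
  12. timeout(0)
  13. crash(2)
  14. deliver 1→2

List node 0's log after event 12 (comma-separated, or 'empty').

w

step 1 propose(0,'w'): 0={coor,t=1,log=-}
step 2 deliver 0→2: 2={part,t=1,log=-}
step 3 deliver 2→0: —
step 4 deliver 0→1: 1={part,t=1,log=-}
step 5 deliver 1→0: 0={coor,t=1,log=w}
step 6 deliver 0→2: 2={part,t=1,log=w}
step 7 timeout(0): 0={coor,t=2,log=w}
step 8 deliver 0→2: 2={part,t=2,log=w}
step 9 deliver 2→0: —
step 10 timeout(0): 0={coor,t=3,log=w}
step 11 timeout(0): 0={coor,t=4,log=w}
step 12 timeout(0): 0={coor,t=5,log=w}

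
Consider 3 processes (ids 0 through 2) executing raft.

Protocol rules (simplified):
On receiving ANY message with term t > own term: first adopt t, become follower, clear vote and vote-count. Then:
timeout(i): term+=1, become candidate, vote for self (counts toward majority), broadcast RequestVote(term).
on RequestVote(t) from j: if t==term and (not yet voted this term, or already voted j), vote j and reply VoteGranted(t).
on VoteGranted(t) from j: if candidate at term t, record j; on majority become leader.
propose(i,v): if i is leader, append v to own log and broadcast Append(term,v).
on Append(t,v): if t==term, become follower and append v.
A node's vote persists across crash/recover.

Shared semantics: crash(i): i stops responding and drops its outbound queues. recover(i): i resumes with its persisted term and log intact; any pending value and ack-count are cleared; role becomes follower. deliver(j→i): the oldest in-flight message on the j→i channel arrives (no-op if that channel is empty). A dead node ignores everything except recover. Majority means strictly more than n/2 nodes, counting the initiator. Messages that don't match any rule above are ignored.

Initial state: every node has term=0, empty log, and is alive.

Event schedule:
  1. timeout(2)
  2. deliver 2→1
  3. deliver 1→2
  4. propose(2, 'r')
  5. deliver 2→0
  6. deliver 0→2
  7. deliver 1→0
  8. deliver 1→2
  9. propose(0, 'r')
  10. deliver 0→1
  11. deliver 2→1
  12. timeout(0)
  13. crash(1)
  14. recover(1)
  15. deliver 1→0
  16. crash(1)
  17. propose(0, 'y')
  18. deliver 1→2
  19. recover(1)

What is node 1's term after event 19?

1

step 1 timeout(2): 2={cand,t=1,log=-}
step 2 deliver 2→1: 1={foll,t=1,log=-}
step 3 deliver 1→2: 2={lead,t=1,log=-}
step 4 propose(2,'r'): 2={lead,t=1,log=r}
step 5 deliver 2→0: 0={foll,t=1,log=-}
step 6 deliver 0→2: —
step 7 deliver 1→0: —
step 8 deliver 1→2: —
step 9 propose(0,'r'): —
step 10 deliver 0→1: —
step 11 deliver 2→1: 1={foll,t=1,log=r}
step 12 timeout(0): 0={cand,t=2,log=-}
step 13 crash(1): 1={✗foll,t=1,log=r}
step 14 recover(1): 1={foll,t=1,log=r}
step 15 deliver 1→0: —
step 16 crash(1): 1={✗foll,t=1,log=r}
step 17 propose(0,'y'): —
step 18 deliver 1→2: —
step 19 recover(1): 1={foll,t=1,log=r}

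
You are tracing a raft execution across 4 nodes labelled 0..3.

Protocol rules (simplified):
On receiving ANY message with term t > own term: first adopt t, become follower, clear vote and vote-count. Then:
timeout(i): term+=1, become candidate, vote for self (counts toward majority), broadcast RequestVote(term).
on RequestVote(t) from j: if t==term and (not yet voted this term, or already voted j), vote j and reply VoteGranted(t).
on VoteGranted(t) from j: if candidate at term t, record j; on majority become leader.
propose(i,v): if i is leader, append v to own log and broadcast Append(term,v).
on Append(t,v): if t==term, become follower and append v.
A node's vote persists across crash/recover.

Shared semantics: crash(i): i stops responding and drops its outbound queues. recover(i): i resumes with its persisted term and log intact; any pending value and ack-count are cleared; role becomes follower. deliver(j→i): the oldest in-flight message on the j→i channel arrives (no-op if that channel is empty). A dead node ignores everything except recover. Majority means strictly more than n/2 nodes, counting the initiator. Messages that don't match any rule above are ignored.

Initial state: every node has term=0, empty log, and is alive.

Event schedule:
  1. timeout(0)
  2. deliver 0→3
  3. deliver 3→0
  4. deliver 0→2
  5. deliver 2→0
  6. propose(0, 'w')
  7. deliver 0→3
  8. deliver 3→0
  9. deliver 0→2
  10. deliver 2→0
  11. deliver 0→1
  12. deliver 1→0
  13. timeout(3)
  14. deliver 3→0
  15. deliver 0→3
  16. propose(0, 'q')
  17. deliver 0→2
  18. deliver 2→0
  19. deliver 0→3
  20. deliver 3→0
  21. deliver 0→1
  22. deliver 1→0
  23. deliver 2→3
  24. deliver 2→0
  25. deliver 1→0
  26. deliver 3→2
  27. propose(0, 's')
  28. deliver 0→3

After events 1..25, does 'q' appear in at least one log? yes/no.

step 1 timeout(0): 0={cand,t=1,log=-}
step 2 deliver 0→3: 3={foll,t=1,log=-}
step 3 deliver 3→0: —
step 4 deliver 0→2: 2={foll,t=1,log=-}
step 5 deliver 2→0: 0={lead,t=1,log=-}
step 6 propose(0,'w'): 0={lead,t=1,log=w}
step 7 deliver 0→3: 3={foll,t=1,log=w}
step 8 deliver 3→0: —
step 9 deliver 0→2: 2={foll,t=1,log=w}
step 10 deliver 2→0: —
step 11 deliver 0→1: 1={foll,t=1,log=-}
step 12 deliver 1→0: —
step 13 timeout(3): 3={cand,t=2,log=w}
step 14 deliver 3→0: 0={foll,t=2,log=w}
step 15 deliver 0→3: —
step 16 propose(0,'q'): —
step 17 deliver 0→2: —
step 18 deliver 2→0: —
step 19 deliver 0→3: —
step 20 deliver 3→0: —
step 21 deliver 0→1: 1={foll,t=1,log=w}
step 22 deliver 1→0: —
step 23 deliver 2→3: —
step 24 deliver 2→0: —
step 25 deliver 1→0: —

no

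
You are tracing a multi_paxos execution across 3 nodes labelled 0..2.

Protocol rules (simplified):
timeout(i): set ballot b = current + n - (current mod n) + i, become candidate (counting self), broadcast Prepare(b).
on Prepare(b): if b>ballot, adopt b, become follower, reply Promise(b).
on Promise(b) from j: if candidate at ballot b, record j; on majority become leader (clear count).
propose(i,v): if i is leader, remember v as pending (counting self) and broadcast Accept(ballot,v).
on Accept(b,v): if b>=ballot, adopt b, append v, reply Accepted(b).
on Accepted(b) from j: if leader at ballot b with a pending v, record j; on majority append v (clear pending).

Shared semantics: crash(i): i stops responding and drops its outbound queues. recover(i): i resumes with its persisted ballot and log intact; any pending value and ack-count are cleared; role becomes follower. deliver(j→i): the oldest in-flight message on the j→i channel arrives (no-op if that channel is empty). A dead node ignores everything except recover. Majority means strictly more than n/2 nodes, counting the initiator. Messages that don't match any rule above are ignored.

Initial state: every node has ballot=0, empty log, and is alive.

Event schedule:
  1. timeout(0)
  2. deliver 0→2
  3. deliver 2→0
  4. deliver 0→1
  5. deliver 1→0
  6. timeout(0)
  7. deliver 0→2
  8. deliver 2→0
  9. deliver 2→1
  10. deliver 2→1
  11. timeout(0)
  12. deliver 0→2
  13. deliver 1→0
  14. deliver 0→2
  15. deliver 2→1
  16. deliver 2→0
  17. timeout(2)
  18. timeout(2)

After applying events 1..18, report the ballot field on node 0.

9

after 1 — timeout(0): n0:cand/b3/[-]
after 2 — deliver 0→2: n2:foll/b3/[-]
after 3 — deliver 2→0: n0:lead/b3/[-]
after 4 — deliver 0→1: n1:foll/b3/[-]
after 5 — deliver 1→0: ·
after 6 — timeout(0): n0:cand/b6/[-]
after 7 — deliver 0→2: n2:foll/b6/[-]
after 8 — deliver 2→0: n0:lead/b6/[-]
after 9 — deliver 2→1: ·
after 10 — deliver 2→1: ·
after 11 — timeout(0): n0:cand/b9/[-]
after 12 — deliver 0→2: n2:foll/b9/[-]
after 13 — deliver 1→0: ·
after 14 — deliver 0→2: ·
after 15 — deliver 2→1: ·
after 16 — deliver 2→0: n0:lead/b9/[-]
after 17 — timeout(2): n2:cand/b14/[-]
after 18 — timeout(2): n2:cand/b17/[-]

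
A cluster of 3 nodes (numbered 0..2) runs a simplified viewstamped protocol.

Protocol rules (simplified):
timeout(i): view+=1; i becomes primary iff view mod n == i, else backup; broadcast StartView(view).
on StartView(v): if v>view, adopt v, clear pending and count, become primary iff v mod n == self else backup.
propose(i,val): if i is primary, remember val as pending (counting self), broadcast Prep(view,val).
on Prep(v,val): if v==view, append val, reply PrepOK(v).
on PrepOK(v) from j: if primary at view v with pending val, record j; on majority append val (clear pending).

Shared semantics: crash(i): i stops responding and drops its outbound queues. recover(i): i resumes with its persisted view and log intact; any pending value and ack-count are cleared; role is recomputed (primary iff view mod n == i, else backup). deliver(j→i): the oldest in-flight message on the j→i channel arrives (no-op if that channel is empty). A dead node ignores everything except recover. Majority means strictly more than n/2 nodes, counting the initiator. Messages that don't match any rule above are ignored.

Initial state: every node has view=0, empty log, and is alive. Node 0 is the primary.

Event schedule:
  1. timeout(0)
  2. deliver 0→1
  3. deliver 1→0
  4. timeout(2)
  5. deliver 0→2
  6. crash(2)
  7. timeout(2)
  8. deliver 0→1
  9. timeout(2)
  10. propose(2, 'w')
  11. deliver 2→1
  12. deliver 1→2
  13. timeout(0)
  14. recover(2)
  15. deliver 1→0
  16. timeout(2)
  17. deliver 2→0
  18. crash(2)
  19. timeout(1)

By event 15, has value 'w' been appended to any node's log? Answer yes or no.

no

step 1 timeout(0): 0={back,v=1,log=-}
step 2 deliver 0→1: 1={prim,v=1,log=-}
step 3 deliver 1→0: —
step 4 timeout(2): 2={back,v=1,log=-}
step 5 deliver 0→2: —
step 6 crash(2): 2={✗back,v=1,log=-}
step 7 timeout(2): —
step 8 deliver 0→1: —
step 9 timeout(2): —
step 10 propose(2,'w'): —
step 11 deliver 2→1: —
step 12 deliver 1→2: —
step 13 timeout(0): 0={back,v=2,log=-}
step 14 recover(2): 2={back,v=1,log=-}
step 15 deliver 1→0: —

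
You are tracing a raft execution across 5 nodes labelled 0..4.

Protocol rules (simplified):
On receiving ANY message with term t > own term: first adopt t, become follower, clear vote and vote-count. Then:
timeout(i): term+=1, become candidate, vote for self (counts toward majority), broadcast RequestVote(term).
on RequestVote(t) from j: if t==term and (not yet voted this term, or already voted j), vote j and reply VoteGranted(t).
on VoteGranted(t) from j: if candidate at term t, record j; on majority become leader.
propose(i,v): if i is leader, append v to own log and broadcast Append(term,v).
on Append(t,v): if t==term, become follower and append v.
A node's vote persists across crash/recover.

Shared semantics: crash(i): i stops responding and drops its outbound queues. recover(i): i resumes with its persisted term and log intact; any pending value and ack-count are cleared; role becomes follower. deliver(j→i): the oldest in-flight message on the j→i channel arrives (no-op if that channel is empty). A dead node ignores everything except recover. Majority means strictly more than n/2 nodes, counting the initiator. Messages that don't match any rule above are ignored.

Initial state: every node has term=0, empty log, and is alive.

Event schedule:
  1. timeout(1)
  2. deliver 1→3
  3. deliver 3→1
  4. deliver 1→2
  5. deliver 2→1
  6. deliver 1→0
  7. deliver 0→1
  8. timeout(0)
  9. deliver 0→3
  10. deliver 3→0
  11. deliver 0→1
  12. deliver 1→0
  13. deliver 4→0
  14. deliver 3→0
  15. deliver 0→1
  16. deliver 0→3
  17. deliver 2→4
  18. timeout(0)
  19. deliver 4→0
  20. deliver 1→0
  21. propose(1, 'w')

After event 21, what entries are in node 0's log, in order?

empty

step 1 timeout(1): 1={cand,t=1,log=-}
step 2 deliver 1→3: 3={foll,t=1,log=-}
step 3 deliver 3→1: —
step 4 deliver 1→2: 2={foll,t=1,log=-}
step 5 deliver 2→1: 1={lead,t=1,log=-}
step 6 deliver 1→0: 0={foll,t=1,log=-}
step 7 deliver 0→1: —
step 8 timeout(0): 0={cand,t=2,log=-}
step 9 deliver 0→3: 3={foll,t=2,log=-}
step 10 deliver 3→0: —
step 11 deliver 0→1: 1={foll,t=2,log=-}
step 12 deliver 1→0: 0={lead,t=2,log=-}
step 13 deliver 4→0: —
step 14 deliver 3→0: —
step 15 deliver 0→1: —
step 16 deliver 0→3: —
step 17 deliver 2→4: —
step 18 timeout(0): 0={cand,t=3,log=-}
step 19 deliver 4→0: —
step 20 deliver 1→0: —
step 21 propose(1,'w'): —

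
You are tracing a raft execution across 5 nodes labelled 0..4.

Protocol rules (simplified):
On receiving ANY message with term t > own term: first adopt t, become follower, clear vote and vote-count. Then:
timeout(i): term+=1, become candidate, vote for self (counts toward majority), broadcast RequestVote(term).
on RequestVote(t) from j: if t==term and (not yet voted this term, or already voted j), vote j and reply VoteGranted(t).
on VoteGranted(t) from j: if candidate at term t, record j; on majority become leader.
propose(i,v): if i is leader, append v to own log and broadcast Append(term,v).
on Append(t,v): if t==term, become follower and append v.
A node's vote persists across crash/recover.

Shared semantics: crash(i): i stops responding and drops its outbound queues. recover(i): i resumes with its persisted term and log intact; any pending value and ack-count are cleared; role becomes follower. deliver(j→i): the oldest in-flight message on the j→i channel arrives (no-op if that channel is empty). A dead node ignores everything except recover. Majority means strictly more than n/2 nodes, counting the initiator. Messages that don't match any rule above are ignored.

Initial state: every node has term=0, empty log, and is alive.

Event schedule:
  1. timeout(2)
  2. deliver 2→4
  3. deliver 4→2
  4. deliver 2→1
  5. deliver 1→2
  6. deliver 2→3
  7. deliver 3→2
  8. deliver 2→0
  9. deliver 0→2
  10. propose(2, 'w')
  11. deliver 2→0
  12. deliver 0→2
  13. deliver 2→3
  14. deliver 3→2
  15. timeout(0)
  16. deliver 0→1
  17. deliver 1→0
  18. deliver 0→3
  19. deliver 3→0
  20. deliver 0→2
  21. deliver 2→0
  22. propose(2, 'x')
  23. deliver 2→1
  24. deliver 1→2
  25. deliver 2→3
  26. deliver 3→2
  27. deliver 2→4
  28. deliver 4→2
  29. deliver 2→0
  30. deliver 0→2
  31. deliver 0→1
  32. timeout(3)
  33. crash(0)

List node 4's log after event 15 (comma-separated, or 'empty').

empty

step 1 timeout(2): 2={cand,t=1,log=-}
step 2 deliver 2→4: 4={foll,t=1,log=-}
step 3 deliver 4→2: —
step 4 deliver 2→1: 1={foll,t=1,log=-}
step 5 deliver 1→2: 2={lead,t=1,log=-}
step 6 deliver 2→3: 3={foll,t=1,log=-}
step 7 deliver 3→2: —
step 8 deliver 2→0: 0={foll,t=1,log=-}
step 9 deliver 0→2: —
step 10 propose(2,'w'): 2={lead,t=1,log=w}
step 11 deliver 2→0: 0={foll,t=1,log=w}
step 12 deliver 0→2: —
step 13 deliver 2→3: 3={foll,t=1,log=w}
step 14 deliver 3→2: —
step 15 timeout(0): 0={cand,t=2,log=w}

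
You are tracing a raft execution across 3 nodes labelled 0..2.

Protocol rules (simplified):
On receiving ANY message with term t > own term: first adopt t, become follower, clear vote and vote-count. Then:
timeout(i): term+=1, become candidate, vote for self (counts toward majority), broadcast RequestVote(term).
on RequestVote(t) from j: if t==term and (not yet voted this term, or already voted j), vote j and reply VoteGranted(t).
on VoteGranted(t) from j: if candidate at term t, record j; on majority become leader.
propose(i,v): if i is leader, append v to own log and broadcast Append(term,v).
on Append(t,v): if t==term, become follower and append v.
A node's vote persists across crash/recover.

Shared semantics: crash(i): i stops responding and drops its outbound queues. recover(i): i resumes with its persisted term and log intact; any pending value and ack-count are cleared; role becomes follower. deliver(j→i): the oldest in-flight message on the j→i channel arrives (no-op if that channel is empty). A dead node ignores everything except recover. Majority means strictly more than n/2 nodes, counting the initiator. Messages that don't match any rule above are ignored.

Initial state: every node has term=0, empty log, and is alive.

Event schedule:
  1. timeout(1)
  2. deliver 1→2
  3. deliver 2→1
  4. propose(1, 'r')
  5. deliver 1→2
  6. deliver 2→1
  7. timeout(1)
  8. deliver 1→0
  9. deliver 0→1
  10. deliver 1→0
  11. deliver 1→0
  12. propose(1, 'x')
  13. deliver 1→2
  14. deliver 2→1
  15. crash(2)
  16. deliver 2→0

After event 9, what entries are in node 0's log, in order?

empty

step 1 timeout(1): 1={cand,t=1,log=-}
step 2 deliver 1→2: 2={foll,t=1,log=-}
step 3 deliver 2→1: 1={lead,t=1,log=-}
step 4 propose(1,'r'): 1={lead,t=1,log=r}
step 5 deliver 1→2: 2={foll,t=1,log=r}
step 6 deliver 2→1: —
step 7 timeout(1): 1={cand,t=2,log=r}
step 8 deliver 1→0: 0={foll,t=1,log=-}
step 9 deliver 0→1: —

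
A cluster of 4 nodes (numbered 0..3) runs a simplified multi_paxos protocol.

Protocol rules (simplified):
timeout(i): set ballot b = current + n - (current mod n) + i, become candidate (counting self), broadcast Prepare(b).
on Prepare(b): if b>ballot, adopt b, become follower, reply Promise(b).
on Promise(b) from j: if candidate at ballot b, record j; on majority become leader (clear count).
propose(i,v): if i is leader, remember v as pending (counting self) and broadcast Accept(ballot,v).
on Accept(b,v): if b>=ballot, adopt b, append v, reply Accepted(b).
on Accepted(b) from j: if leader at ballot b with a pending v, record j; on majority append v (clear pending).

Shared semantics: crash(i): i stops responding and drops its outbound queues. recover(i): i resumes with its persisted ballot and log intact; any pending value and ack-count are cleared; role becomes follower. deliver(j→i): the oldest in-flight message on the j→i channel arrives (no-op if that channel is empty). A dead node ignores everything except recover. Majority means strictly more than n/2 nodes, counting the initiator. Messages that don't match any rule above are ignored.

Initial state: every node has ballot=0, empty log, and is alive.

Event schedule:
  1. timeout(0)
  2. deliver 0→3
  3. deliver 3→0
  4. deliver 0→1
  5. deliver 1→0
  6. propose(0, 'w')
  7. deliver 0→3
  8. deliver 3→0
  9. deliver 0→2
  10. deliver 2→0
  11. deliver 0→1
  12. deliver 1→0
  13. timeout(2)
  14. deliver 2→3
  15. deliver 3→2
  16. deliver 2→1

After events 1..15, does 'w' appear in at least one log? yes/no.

after 1 — timeout(0): n0:cand/b4/[-]
after 2 — deliver 0→3: n3:foll/b4/[-]
after 3 — deliver 3→0: ·
after 4 — deliver 0→1: n1:foll/b4/[-]
after 5 — deliver 1→0: n0:lead/b4/[-]
after 6 — propose(0,'w'): ·
after 7 — deliver 0→3: n3:foll/b4/[w]
after 8 — deliver 3→0: ·
after 9 — deliver 0→2: n2:foll/b4/[-]
after 10 — deliver 2→0: ·
after 11 — deliver 0→1: n1:foll/b4/[w]
after 12 — deliver 1→0: n0:lead/b4/[w]
after 13 — timeout(2): n2:cand/b10/[-]
after 14 — deliver 2→3: n3:foll/b10/[w]
after 15 — deliver 3→2: ·

yes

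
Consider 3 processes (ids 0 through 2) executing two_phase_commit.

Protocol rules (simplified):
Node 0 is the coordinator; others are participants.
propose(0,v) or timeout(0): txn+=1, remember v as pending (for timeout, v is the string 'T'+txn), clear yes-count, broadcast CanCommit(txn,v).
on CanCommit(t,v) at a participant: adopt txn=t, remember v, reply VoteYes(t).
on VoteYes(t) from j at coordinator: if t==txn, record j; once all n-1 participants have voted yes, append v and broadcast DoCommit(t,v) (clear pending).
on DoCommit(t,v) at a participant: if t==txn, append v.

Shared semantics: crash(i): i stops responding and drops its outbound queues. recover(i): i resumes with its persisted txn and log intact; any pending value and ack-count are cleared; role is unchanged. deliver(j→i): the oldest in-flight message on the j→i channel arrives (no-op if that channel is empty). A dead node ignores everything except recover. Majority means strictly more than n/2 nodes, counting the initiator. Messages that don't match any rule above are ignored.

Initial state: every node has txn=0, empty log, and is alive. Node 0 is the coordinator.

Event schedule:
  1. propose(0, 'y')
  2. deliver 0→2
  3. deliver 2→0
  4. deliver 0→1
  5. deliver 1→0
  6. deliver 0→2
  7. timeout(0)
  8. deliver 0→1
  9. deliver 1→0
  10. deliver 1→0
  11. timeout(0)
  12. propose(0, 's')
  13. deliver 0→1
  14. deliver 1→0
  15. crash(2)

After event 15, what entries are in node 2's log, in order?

step 1 propose(0,'y'): 0={coor,t=1,log=-}
step 2 deliver 0→2: 2={part,t=1,log=-}
step 3 deliver 2→0: —
step 4 deliver 0→1: 1={part,t=1,log=-}
step 5 deliver 1→0: 0={coor,t=1,log=y}
step 6 deliver 0→2: 2={part,t=1,log=y}
step 7 timeout(0): 0={coor,t=2,log=y}
step 8 deliver 0→1: 1={part,t=1,log=y}
step 9 deliver 1→0: —
step 10 deliver 1→0: —
step 11 timeout(0): 0={coor,t=3,log=y}
step 12 propose(0,'s'): 0={coor,t=4,log=y}
step 13 deliver 0→1: 1={part,t=2,log=y}
step 14 deliver 1→0: —
step 15 crash(2): 2={✗part,t=1,log=y}

y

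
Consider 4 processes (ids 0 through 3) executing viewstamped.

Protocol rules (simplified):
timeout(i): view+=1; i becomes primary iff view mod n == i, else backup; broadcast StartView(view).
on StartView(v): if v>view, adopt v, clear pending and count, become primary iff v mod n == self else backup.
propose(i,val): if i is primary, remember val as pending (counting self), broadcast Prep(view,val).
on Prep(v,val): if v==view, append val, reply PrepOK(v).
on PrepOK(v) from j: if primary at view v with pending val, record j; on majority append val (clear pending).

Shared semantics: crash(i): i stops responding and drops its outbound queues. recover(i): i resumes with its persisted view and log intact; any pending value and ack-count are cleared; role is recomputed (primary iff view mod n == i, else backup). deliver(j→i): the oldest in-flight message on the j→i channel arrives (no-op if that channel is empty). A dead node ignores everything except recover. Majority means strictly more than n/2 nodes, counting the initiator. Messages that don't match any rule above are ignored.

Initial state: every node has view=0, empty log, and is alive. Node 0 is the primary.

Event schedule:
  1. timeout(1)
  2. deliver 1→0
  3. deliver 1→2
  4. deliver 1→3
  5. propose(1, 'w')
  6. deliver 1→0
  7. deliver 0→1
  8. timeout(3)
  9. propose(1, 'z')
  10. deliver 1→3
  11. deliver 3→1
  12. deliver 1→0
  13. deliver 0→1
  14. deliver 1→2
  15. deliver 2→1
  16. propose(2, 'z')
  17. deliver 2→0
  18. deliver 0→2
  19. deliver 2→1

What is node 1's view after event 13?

2

step 1 timeout(1): 1={prim,v=1,log=-}
step 2 deliver 1→0: 0={back,v=1,log=-}
step 3 deliver 1→2: 2={back,v=1,log=-}
step 4 deliver 1→3: 3={back,v=1,log=-}
step 5 propose(1,'w'): —
step 6 deliver 1→0: 0={back,v=1,log=w}
step 7 deliver 0→1: —
step 8 timeout(3): 3={back,v=2,log=-}
step 9 propose(1,'z'): —
step 10 deliver 1→3: —
step 11 deliver 3→1: 1={back,v=2,log=-}
step 12 deliver 1→0: 0={back,v=1,log=w,z}
step 13 deliver 0→1: —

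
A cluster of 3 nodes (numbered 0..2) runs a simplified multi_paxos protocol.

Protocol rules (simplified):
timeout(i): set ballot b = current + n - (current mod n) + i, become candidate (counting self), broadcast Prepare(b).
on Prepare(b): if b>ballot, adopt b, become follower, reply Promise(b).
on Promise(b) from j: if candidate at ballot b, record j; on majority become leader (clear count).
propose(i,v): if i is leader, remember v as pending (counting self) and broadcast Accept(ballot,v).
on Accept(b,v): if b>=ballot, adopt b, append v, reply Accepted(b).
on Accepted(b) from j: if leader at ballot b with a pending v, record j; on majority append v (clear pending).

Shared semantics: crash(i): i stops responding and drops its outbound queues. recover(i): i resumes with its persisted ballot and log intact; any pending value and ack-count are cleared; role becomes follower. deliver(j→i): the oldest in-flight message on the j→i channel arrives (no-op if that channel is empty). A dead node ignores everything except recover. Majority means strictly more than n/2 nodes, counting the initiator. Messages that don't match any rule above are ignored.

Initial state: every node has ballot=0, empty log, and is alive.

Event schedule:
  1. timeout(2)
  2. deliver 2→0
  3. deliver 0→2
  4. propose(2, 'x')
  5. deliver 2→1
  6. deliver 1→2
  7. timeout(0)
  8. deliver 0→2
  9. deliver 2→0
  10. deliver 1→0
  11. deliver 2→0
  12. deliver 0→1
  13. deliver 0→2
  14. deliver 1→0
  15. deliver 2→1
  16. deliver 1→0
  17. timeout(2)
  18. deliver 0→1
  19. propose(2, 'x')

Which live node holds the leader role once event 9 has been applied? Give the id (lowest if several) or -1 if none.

1. timeout(2):  <2:cand b5 ->
2. deliver 2→0:  <0:foll b5 ->
3. deliver 0→2:  <2:lead b5 ->
4. propose(2,'x'):  nop
5. deliver 2→1:  <1:foll b5 ->
6. deliver 1→2:  nop
7. timeout(0):  <0:cand b6 ->
8. deliver 0→2:  <2:foll b6 ->
9. deliver 2→0:  nop

-1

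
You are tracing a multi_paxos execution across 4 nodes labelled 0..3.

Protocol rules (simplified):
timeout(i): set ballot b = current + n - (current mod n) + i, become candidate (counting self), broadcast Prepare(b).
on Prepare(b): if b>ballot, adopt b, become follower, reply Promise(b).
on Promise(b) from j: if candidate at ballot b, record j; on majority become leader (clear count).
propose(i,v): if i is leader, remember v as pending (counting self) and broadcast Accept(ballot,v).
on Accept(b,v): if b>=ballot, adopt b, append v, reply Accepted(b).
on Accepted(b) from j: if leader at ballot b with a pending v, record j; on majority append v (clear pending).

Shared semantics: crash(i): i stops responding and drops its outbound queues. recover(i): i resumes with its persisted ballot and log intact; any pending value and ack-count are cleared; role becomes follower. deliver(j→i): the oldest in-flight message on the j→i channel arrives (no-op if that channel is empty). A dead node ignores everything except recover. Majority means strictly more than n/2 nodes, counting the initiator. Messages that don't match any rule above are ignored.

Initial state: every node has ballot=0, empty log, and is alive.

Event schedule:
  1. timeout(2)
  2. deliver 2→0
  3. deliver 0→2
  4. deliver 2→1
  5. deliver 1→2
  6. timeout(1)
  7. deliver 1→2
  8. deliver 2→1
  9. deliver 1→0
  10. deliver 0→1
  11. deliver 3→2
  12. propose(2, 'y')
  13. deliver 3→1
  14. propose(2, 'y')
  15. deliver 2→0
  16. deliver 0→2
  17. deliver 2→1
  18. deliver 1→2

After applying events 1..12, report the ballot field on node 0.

e1 timeout(2): 2[cand,b=6,-]
e2 deliver 2→0: 0[foll,b=6,-]
e3 deliver 0→2: ·
e4 deliver 2→1: 1[foll,b=6,-]
e5 deliver 1→2: 2[lead,b=6,-]
e6 timeout(1): 1[cand,b=9,-]
e7 deliver 1→2: 2[foll,b=9,-]
e8 deliver 2→1: ·
e9 deliver 1→0: 0[foll,b=9,-]
e10 deliver 0→1: 1[lead,b=9,-]
e11 deliver 3→2: ·
e12 propose(2,'y'): ·

9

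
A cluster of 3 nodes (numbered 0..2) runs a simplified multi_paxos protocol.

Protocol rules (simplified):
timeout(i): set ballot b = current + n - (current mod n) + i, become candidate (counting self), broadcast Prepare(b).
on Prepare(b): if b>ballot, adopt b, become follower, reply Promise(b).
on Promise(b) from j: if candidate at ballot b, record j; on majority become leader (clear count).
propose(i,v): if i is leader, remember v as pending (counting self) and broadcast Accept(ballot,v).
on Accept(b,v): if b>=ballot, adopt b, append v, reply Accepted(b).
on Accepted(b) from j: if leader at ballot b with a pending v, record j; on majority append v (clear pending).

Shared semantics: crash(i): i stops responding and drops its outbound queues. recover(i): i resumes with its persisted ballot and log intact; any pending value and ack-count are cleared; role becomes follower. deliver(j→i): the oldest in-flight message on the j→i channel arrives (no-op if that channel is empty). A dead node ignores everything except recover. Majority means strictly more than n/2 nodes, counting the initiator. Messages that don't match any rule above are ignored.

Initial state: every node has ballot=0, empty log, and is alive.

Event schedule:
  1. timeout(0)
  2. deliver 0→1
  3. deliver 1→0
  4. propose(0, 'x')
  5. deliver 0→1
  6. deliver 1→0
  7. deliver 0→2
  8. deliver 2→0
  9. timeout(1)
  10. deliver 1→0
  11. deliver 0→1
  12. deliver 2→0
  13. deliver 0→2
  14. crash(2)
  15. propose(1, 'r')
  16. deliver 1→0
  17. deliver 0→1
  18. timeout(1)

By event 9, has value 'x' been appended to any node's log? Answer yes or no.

yes

1. timeout(0):  <0:cand b3 ->
2. deliver 0→1:  <1:foll b3 ->
3. deliver 1→0:  <0:lead b3 ->
4. propose(0,'x'):  nop
5. deliver 0→1:  <1:foll b3 x>
6. deliver 1→0:  <0:lead b3 x>
7. deliver 0→2:  <2:foll b3 ->
8. deliver 2→0:  nop
9. timeout(1):  <1:cand b7 x>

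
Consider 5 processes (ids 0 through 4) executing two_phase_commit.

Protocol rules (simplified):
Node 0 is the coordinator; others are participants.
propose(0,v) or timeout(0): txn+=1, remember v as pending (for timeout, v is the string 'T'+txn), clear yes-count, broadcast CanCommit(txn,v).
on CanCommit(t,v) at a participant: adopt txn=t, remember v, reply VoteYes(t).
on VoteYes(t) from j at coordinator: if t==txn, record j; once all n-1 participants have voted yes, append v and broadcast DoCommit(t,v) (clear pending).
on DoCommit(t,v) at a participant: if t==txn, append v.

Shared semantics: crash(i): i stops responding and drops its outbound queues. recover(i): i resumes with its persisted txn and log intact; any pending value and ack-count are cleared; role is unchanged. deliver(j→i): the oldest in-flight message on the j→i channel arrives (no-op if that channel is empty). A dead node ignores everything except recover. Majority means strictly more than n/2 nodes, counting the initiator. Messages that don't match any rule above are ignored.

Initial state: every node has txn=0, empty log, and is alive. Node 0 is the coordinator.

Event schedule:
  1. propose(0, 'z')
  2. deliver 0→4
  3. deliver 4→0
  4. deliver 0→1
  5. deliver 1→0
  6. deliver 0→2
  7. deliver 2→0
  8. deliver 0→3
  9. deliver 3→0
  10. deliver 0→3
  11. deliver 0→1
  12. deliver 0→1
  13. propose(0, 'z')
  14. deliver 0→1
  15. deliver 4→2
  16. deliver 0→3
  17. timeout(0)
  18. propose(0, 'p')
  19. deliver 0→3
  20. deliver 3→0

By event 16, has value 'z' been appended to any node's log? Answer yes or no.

e1 propose(0,'z'): 0[coor,t=1,-]
e2 deliver 0→4: 4[part,t=1,-]
e3 deliver 4→0: ·
e4 deliver 0→1: 1[part,t=1,-]
e5 deliver 1→0: ·
e6 deliver 0→2: 2[part,t=1,-]
e7 deliver 2→0: ·
e8 deliver 0→3: 3[part,t=1,-]
e9 deliver 3→0: 0[coor,t=1,z]
e10 deliver 0→3: 3[part,t=1,z]
e11 deliver 0→1: 1[part,t=1,z]
e12 deliver 0→1: ·
e13 propose(0,'z'): 0[coor,t=2,z]
e14 deliver 0→1: 1[part,t=2,z]
e15 deliver 4→2: ·
e16 deliver 0→3: 3[part,t=2,z]

yes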